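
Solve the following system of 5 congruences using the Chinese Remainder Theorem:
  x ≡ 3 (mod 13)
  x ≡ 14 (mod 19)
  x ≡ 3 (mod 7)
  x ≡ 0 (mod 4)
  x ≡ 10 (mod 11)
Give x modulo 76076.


Product of moduli M = 13 · 19 · 7 · 4 · 11 = 76076.
Merge one congruence at a time:
  Start: x ≡ 3 (mod 13).
  Combine with x ≡ 14 (mod 19); new modulus lcm = 247.
    Write x = 3 + 13·t and substitute into x ≡ 14 (mod 19): 13·t ≡ 14 − 3 = 11 (mod 19).
    The inverse of 13 mod 19 is 3 (since 13·3 = 39 = 2·19 + 1), so t ≡ 3·11 = 33 ≡ 14 (mod 19).
    Then x = 3 + 13·14 = 185, valid modulo lcm(13, 19) = 247: x ≡ 185 (mod 247).
  Combine with x ≡ 3 (mod 7); new modulus lcm = 1729.
    Write x = 185 + 247·t and substitute into x ≡ 3 (mod 7): 247·t ≡ 3 − 185 = -182 (mod 7).
    Reduce coefficients mod 7: 2·t ≡ 0 (mod 7).
    The inverse of 2 mod 7 is 4 (since 2·4 = 8 = 1·7 + 1), so t ≡ 4·0 = 0 ≡ 0 (mod 7).
    Then x = 185 + 247·0 = 185, valid modulo lcm(247, 7) = 1729: x ≡ 185 (mod 1729).
  Combine with x ≡ 0 (mod 4); new modulus lcm = 6916.
    Write x = 185 + 1729·t and substitute into x ≡ 0 (mod 4): 1729·t ≡ 0 − 185 = -185 (mod 4).
    Reduce coefficients mod 4: 1·t ≡ 3 (mod 4).
    So t ≡ 3 (mod 4).
    Then x = 185 + 1729·3 = 5372, valid modulo lcm(1729, 4) = 6916: x ≡ 5372 (mod 6916).
  Combine with x ≡ 10 (mod 11); new modulus lcm = 76076.
    Write x = 5372 + 6916·t and substitute into x ≡ 10 (mod 11): 6916·t ≡ 10 − 5372 = -5362 (mod 11).
    Reduce coefficients mod 11: 8·t ≡ 6 (mod 11).
    The inverse of 8 mod 11 is 7 (since 8·7 = 56 = 5·11 + 1), so t ≡ 7·6 = 42 ≡ 9 (mod 11).
    Then x = 5372 + 6916·9 = 67616, valid modulo lcm(6916, 11) = 76076: x ≡ 67616 (mod 76076).
Verify against each original: 67616 mod 13 = 3, 67616 mod 19 = 14, 67616 mod 7 = 3, 67616 mod 4 = 0, 67616 mod 11 = 10.

x ≡ 67616 (mod 76076).


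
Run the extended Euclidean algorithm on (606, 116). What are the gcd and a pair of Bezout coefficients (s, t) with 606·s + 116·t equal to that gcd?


Euclidean algorithm on (606, 116) — divide until remainder is 0:
  606 = 5 · 116 + 26
  116 = 4 · 26 + 12
  26 = 2 · 12 + 2
  12 = 6 · 2 + 0
gcd(606, 116) = 2.
Track Bezout coefficients alongside the remainders: start with r₀ = 606 = a·1 + b·0 (s = 1, t = 0) and r₁ = 116 = a·0 + b·1 (s = 0, t = 1); each new remainder r_{k+1} = r_{k-1} − q_k·r_k inherits s_{k+1} = s_{k-1} − q_k·s_k, t_{k+1} = t_{k-1} − q_k·t_k, so r_k = a·s_k + b·t_k at every step:
  q = 5: r = 26, s = 1 − 5·0 = 1, t = 0 − 5·1 = -5  (check: 606·1 + 116·(-5) = 26)
  q = 4: r = 12, s = 0 − 4·1 = -4, t = 1 − 4·(-5) = 21  (check: 606·(-4) + 116·21 = 12)
  q = 2: r = 2, s = 1 − 2·(-4) = 9, t = -5 − 2·21 = -47  (check: 606·9 + 116·(-47) = 2)
The row with r = 2 (the gcd) gives the Bezout coefficients s = 9, t = -47.
Result: 606 · (9) + 116 · (-47) = 2.

gcd(606, 116) = 2; s = 9, t = -47 (check: 606·9 + 116·(-47) = 2).


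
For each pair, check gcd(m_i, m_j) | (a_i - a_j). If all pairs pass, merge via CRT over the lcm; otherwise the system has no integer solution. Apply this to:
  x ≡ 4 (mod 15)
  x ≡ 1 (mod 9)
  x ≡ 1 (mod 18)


Moduli 15, 9, 18 are not pairwise coprime, so CRT works modulo lcm(m_i) when all pairwise compatibility conditions hold.
Pairwise compatibility: gcd(m_i, m_j) must divide a_i - a_j for every pair.
Merge one congruence at a time:
  Start: x ≡ 4 (mod 15).
  Combine with x ≡ 1 (mod 9): gcd(15, 9) = 3; 1 - 4 = -3, which IS divisible by 3, so compatible.
    Write x = 4 + 15·t and substitute into x ≡ 1 (mod 9): 15·t ≡ 1 − 4 = -3 (mod 9).
    Divide the congruence (and modulus) by g = 3: 5·t ≡ -1 (mod 3).
    Reduce coefficients mod 3: 2·t ≡ 2 (mod 3).
    The inverse of 2 mod 3 is 2 (since 2·2 = 4 = 1·3 + 1), so t ≡ 2·2 = 4 ≡ 1 (mod 3).
    Then x = 4 + 15·1 = 19, valid modulo lcm(15, 9) = 45: x ≡ 19 (mod 45).
  Combine with x ≡ 1 (mod 18): gcd(45, 18) = 9; 1 - 19 = -18, which IS divisible by 9, so compatible.
    Write x = 19 + 45·t and substitute into x ≡ 1 (mod 18): 45·t ≡ 1 − 19 = -18 (mod 18).
    Divide the congruence (and modulus) by g = 9: 5·t ≡ -2 (mod 2).
    Reduce coefficients mod 2: 1·t ≡ 0 (mod 2).
    So t ≡ 0 (mod 2).
    Then x = 19 + 45·0 = 19, valid modulo lcm(45, 18) = 90: x ≡ 19 (mod 90).
Verify: 19 mod 15 = 4, 19 mod 9 = 1, 19 mod 18 = 1.

x ≡ 19 (mod 90).


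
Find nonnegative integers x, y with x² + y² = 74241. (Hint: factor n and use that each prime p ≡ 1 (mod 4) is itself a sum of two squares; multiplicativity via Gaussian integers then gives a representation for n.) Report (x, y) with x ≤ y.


Step 1: Factor n = 74241 = 3^2 · 73 · 113.
Step 2: Check the mod-4 condition on each prime factor: 3 ≡ 3 (mod 4), exponent 2 (must be even); 73 ≡ 1 (mod 4), exponent 1; 113 ≡ 1 (mod 4), exponent 1.
All primes ≡ 3 (mod 4) appear to even exponent (or don't appear), so by the two-squares theorem n IS expressible as a sum of two squares.
Step 3: Build a representation. Group n = k² · m with k = 3 and m = 73 · 113 = 8249 (a product of primes ≡ 1 (mod 4)); a representation of m scales to one of n via (k·x)² + (k·y)² = k²(x² + y²). Each prime p ≡ 1 (mod 4) is itself a sum of two squares; find a² by testing p − a² for a perfect square:
  73: 73 − 1² = 72, 73 − 2² = 69, 73 − 3² = 64 = 8² ⇒ 73 = 3² + 8².
  113: 113 − 1² = 112, 113 − 2² = 109, 113 − 3² = 104, 113 − 4² = 97, 113 − 5² = 88, 113 − 6² = 77, 113 − 7² = 64 = 8² ⇒ 113 = 7² + 8².
  Combine using the Brahmagupta–Fibonacci identity (a² + b²)(c² + d²) = (ac − bd)² + (ad + bc)² = (ac + bd)² + (ad − bc)²:
  73 · 113 = 8249: from (3² + 8²)(7² + 8²), take (3·7 − 8·8, 3·8 + 8·7) = (21 − 64, 24 + 56) = (-43, 80); dropping signs (only squares matter) gives (43, 80); check 43² + 80² = 1849 + 6400 = 8249 ✓.
  Scale by k = 3: (3·43, 3·80) = (129, 240).
Step 4: Order so x ≤ y and verify: 129² + 240² = 16641 + 57600 = 74241 = n. ✓

n = 74241 = 129² + 240² (one valid representation with x ≤ y).


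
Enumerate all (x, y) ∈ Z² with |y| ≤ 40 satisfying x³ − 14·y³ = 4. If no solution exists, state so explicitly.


The equation is x³ - 14y³ = 4. For fixed y, x³ = 14·y³ + 4, so a solution requires the RHS to be a perfect cube.
Strategy: iterate y from -40 to 40, compute RHS = 14·y³ + 4, and check whether it is a (positive or negative) perfect cube.
Check small values of y:
  y = 0: RHS = 4 is not a perfect cube.
  y = 1: RHS = 18 is not a perfect cube.
  y = -1: RHS = -10 is not a perfect cube.
  y = 2: RHS = 116 is not a perfect cube.
  y = -2: RHS = -108 is not a perfect cube.
  y = 3: RHS = 382 is not a perfect cube.
  y = -3: RHS = -374 is not a perfect cube.
Continuing the search up to |y| = 40 finds no solutions either.
No (x, y) in the scanned range satisfies the equation.

No integer solutions with |y| ≤ 40.


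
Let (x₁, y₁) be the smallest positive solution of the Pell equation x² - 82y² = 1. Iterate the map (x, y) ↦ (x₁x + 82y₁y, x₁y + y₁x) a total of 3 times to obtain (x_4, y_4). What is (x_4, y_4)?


Step 1: Find the fundamental solution (x₁, y₁) of x² - 82y² = 1.
  Expand √82 as a continued fraction. a₀ = ⌊√82⌋ = 9; iterate m_{k+1} = d_k·a_k − m_k, d_{k+1} = (82 − m_{k+1}²)/d_k, a_{k+1} = ⌊(a₀ + m_{k+1})/d_{k+1}⌋ (starting m₀ = 0, d₀ = 1), with convergents p_k = a_k·p_{k-1} + p_{k-2}, q_k = a_k·q_{k-1} + q_{k-2} (p₋₁ = 1, q₋₁ = 0):
  k = 0: a₀ = 9; p₀/q₀ = 9/1; p₀² − 82·q₀² = 81 − 82 = -1.
  k = 1: m = 9, d = 1, a = ⌊(9 + 9)/1⌋ = 18; p/q = (18·9 + 1)/(18·1 + 0) = 163/18; p² − 82·q² = 26569 − 26568 = 1.
  The first convergent with p² − 82·q² = 1 gives the fundamental solution (x₁, y₁) = (163, 18).
Step 2: Apply the recurrence (x_{n+1}, y_{n+1}) = (x₁x_n + 82y₁y_n, x₁y_n + y₁x_n) repeatedly.
  From (x_1, y_1) = (163, 18): x_2 = 163·163 + 82·18·18 = 53137; y_2 = 163·18 + 18·163 = 5868.
  From (x_2, y_2) = (53137, 5868): x_3 = 163·53137 + 82·18·5868 = 17322499; y_3 = 163·5868 + 18·53137 = 1912950.
  From (x_3, y_3) = (17322499, 1912950): x_4 = 163·17322499 + 82·18·1912950 = 5647081537; y_4 = 163·1912950 + 18·17322499 = 623615832.
Step 3: Verify x_4² - 82·y_4² = 31889529885526282369 - 31889529885526282368 = 1 (should be 1). ✓

(x_1, y_1) = (163, 18); (x_4, y_4) = (5647081537, 623615832).


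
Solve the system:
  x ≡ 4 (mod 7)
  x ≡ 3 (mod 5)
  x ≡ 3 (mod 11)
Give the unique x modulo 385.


Moduli 7, 5, 11 are pairwise coprime; by CRT there is a unique solution modulo M = 7 · 5 · 11 = 385.
Solve pairwise, accumulating the modulus:
  Start with x ≡ 4 (mod 7).
  Combine with x ≡ 3 (mod 5): since gcd(7, 5) = 1, we get a unique residue mod 35.
    Write x = 4 + 7·t and substitute into x ≡ 3 (mod 5): 7·t ≡ 3 − 4 = -1 (mod 5).
    Reduce coefficients mod 5: 2·t ≡ 4 (mod 5).
    The inverse of 2 mod 5 is 3 (since 2·3 = 6 = 1·5 + 1), so t ≡ 3·4 = 12 ≡ 2 (mod 5).
    Then x = 4 + 7·2 = 18, valid modulo lcm(7, 5) = 35: x ≡ 18 (mod 35).
  Combine with x ≡ 3 (mod 11): since gcd(35, 11) = 1, we get a unique residue mod 385.
    Write x = 18 + 35·t and substitute into x ≡ 3 (mod 11): 35·t ≡ 3 − 18 = -15 (mod 11).
    Reduce coefficients mod 11: 2·t ≡ 7 (mod 11).
    The inverse of 2 mod 11 is 6 (since 2·6 = 12 = 1·11 + 1), so t ≡ 6·7 = 42 ≡ 9 (mod 11).
    Then x = 18 + 35·9 = 333, valid modulo lcm(35, 11) = 385: x ≡ 333 (mod 385).
Verify: 333 mod 7 = 4 ✓, 333 mod 5 = 3 ✓, 333 mod 11 = 3 ✓.

x ≡ 333 (mod 385).


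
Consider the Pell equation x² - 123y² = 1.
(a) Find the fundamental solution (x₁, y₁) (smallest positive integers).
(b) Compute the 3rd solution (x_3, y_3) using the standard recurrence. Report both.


Step 1: Find the fundamental solution (x₁, y₁) of x² - 123y² = 1.
  Expand √123 as a continued fraction. a₀ = ⌊√123⌋ = 11; iterate m_{k+1} = d_k·a_k − m_k, d_{k+1} = (123 − m_{k+1}²)/d_k, a_{k+1} = ⌊(a₀ + m_{k+1})/d_{k+1}⌋ (starting m₀ = 0, d₀ = 1), with convergents p_k = a_k·p_{k-1} + p_{k-2}, q_k = a_k·q_{k-1} + q_{k-2} (p₋₁ = 1, q₋₁ = 0):
  k = 0: a₀ = 11; p₀/q₀ = 11/1; p₀² − 123·q₀² = 121 − 123 = -2.
  k = 1: m = 11, d = 2, a = ⌊(11 + 11)/2⌋ = 11; p/q = (11·11 + 1)/(11·1 + 0) = 122/11; p² − 123·q² = 14884 − 14883 = 1.
  The first convergent with p² − 123·q² = 1 gives the fundamental solution (x₁, y₁) = (122, 11).
Step 2: Apply the recurrence (x_{n+1}, y_{n+1}) = (x₁x_n + 123y₁y_n, x₁y_n + y₁x_n) repeatedly.
  From (x_1, y_1) = (122, 11): x_2 = 122·122 + 123·11·11 = 29767; y_2 = 122·11 + 11·122 = 2684.
  From (x_2, y_2) = (29767, 2684): x_3 = 122·29767 + 123·11·2684 = 7263026; y_3 = 122·2684 + 11·29767 = 654885.
Step 3: Verify x_3² - 123·y_3² = 52751546676676 - 52751546676675 = 1 (should be 1). ✓

(x_1, y_1) = (122, 11); (x_3, y_3) = (7263026, 654885).


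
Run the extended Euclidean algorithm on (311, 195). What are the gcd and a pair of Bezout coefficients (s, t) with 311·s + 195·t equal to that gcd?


Euclidean algorithm on (311, 195) — divide until remainder is 0:
  311 = 1 · 195 + 116
  195 = 1 · 116 + 79
  116 = 1 · 79 + 37
  79 = 2 · 37 + 5
  37 = 7 · 5 + 2
  5 = 2 · 2 + 1
  2 = 2 · 1 + 0
gcd(311, 195) = 1.
Track Bezout coefficients alongside the remainders: start with r₀ = 311 = a·1 + b·0 (s = 1, t = 0) and r₁ = 195 = a·0 + b·1 (s = 0, t = 1); each new remainder r_{k+1} = r_{k-1} − q_k·r_k inherits s_{k+1} = s_{k-1} − q_k·s_k, t_{k+1} = t_{k-1} − q_k·t_k, so r_k = a·s_k + b·t_k at every step:
  q = 1: r = 116, s = 1 − 1·0 = 1, t = 0 − 1·1 = -1  (check: 311·1 + 195·(-1) = 116)
  q = 1: r = 79, s = 0 − 1·1 = -1, t = 1 − 1·(-1) = 2  (check: 311·(-1) + 195·2 = 79)
  q = 1: r = 37, s = 1 − 1·(-1) = 2, t = -1 − 1·2 = -3  (check: 311·2 + 195·(-3) = 37)
  q = 2: r = 5, s = -1 − 2·2 = -5, t = 2 − 2·(-3) = 8  (check: 311·(-5) + 195·8 = 5)
  q = 7: r = 2, s = 2 − 7·(-5) = 37, t = -3 − 7·8 = -59  (check: 311·37 + 195·(-59) = 2)
  q = 2: r = 1, s = -5 − 2·37 = -79, t = 8 − 2·(-59) = 126  (check: 311·(-79) + 195·126 = 1)
The row with r = 1 (the gcd) gives the Bezout coefficients s = -79, t = 126.
Result: 311 · (-79) + 195 · (126) = 1.

gcd(311, 195) = 1; s = -79, t = 126 (check: 311·(-79) + 195·126 = 1).


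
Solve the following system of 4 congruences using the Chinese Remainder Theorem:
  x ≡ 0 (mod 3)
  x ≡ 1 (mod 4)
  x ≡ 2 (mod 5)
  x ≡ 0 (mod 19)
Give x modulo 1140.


Product of moduli M = 3 · 4 · 5 · 19 = 1140.
Merge one congruence at a time:
  Start: x ≡ 0 (mod 3).
  Combine with x ≡ 1 (mod 4); new modulus lcm = 12.
    Write x = 0 + 3·t and substitute into x ≡ 1 (mod 4): 3·t ≡ 1 − 0 = 1 (mod 4).
    The inverse of 3 mod 4 is 3 (since 3·3 = 9 = 2·4 + 1), so t ≡ 3·1 = 3 ≡ 3 (mod 4).
    Then x = 0 + 3·3 = 9, valid modulo lcm(3, 4) = 12: x ≡ 9 (mod 12).
  Combine with x ≡ 2 (mod 5); new modulus lcm = 60.
    Write x = 9 + 12·t and substitute into x ≡ 2 (mod 5): 12·t ≡ 2 − 9 = -7 (mod 5).
    Reduce coefficients mod 5: 2·t ≡ 3 (mod 5).
    The inverse of 2 mod 5 is 3 (since 2·3 = 6 = 1·5 + 1), so t ≡ 3·3 = 9 ≡ 4 (mod 5).
    Then x = 9 + 12·4 = 57, valid modulo lcm(12, 5) = 60: x ≡ 57 (mod 60).
  Combine with x ≡ 0 (mod 19); new modulus lcm = 1140.
    Write x = 57 + 60·t and substitute into x ≡ 0 (mod 19): 60·t ≡ 0 − 57 = -57 (mod 19).
    Reduce coefficients mod 19: 3·t ≡ 0 (mod 19).
    The inverse of 3 mod 19 is 13 (since 3·13 = 39 = 2·19 + 1), so t ≡ 13·0 = 0 ≡ 0 (mod 19).
    Then x = 57 + 60·0 = 57, valid modulo lcm(60, 19) = 1140: x ≡ 57 (mod 1140).
Verify against each original: 57 mod 3 = 0, 57 mod 4 = 1, 57 mod 5 = 2, 57 mod 19 = 0.

x ≡ 57 (mod 1140).


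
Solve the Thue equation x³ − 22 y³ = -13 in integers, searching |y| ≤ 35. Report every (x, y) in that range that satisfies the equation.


The equation is x³ - 22y³ = -13. For fixed y, x³ = 22·y³ − 13, so a solution requires the RHS to be a perfect cube.
Strategy: iterate y from -35 to 35, compute RHS = 22·y³ − 13, and check whether it is a (positive or negative) perfect cube.
Check small values of y:
  y = 0: RHS = -13 is not a perfect cube.
  y = 1: RHS = 9 is not a perfect cube.
  y = -1: RHS = -35 is not a perfect cube.
  y = 2: RHS = 163 is not a perfect cube.
  y = -2: RHS = -189 is not a perfect cube.
  y = 3: RHS = 581 is not a perfect cube.
  y = -3: RHS = -607 is not a perfect cube.
Continuing the search up to |y| = 35 finds no solutions either.
No (x, y) in the scanned range satisfies the equation.

No integer solutions with |y| ≤ 35.


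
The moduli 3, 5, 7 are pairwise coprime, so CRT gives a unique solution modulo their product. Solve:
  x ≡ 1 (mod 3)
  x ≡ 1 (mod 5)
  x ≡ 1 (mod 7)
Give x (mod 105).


Moduli 3, 5, 7 are pairwise coprime; by CRT there is a unique solution modulo M = 3 · 5 · 7 = 105.
Solve pairwise, accumulating the modulus:
  Start with x ≡ 1 (mod 3).
  Combine with x ≡ 1 (mod 5): since gcd(3, 5) = 1, we get a unique residue mod 15.
    Write x = 1 + 3·t and substitute into x ≡ 1 (mod 5): 3·t ≡ 1 − 1 = 0 (mod 5).
    The inverse of 3 mod 5 is 2 (since 3·2 = 6 = 1·5 + 1), so t ≡ 2·0 = 0 ≡ 0 (mod 5).
    Then x = 1 + 3·0 = 1, valid modulo lcm(3, 5) = 15: x ≡ 1 (mod 15).
  Combine with x ≡ 1 (mod 7): since gcd(15, 7) = 1, we get a unique residue mod 105.
    Write x = 1 + 15·t and substitute into x ≡ 1 (mod 7): 15·t ≡ 1 − 1 = 0 (mod 7).
    Reduce coefficients mod 7: 1·t ≡ 0 (mod 7).
    So t ≡ 0 (mod 7).
    Then x = 1 + 15·0 = 1, valid modulo lcm(15, 7) = 105: x ≡ 1 (mod 105).
Verify: 1 mod 3 = 1 ✓, 1 mod 5 = 1 ✓, 1 mod 7 = 1 ✓.

x ≡ 1 (mod 105).


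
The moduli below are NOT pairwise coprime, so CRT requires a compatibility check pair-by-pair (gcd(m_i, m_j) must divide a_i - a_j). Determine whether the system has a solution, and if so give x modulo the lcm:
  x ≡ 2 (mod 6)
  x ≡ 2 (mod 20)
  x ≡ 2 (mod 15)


Moduli 6, 20, 15 are not pairwise coprime, so CRT works modulo lcm(m_i) when all pairwise compatibility conditions hold.
Pairwise compatibility: gcd(m_i, m_j) must divide a_i - a_j for every pair.
Merge one congruence at a time:
  Start: x ≡ 2 (mod 6).
  Combine with x ≡ 2 (mod 20): gcd(6, 20) = 2; 2 - 2 = 0, which IS divisible by 2, so compatible.
    Write x = 2 + 6·t and substitute into x ≡ 2 (mod 20): 6·t ≡ 2 − 2 = 0 (mod 20).
    Divide the congruence (and modulus) by g = 2: 3·t ≡ 0 (mod 10).
    The inverse of 3 mod 10 is 7 (since 3·7 = 21 = 2·10 + 1), so t ≡ 7·0 = 0 ≡ 0 (mod 10).
    Then x = 2 + 6·0 = 2, valid modulo lcm(6, 20) = 60: x ≡ 2 (mod 60).
  Combine with x ≡ 2 (mod 15): gcd(60, 15) = 15; 2 - 2 = 0, which IS divisible by 15, so compatible.
    Write x = 2 + 60·t and substitute into x ≡ 2 (mod 15): 60·t ≡ 2 − 2 = 0 (mod 15).
    Divide the congruence (and modulus) by g = 15: 4·t ≡ 0 (mod 1).
    Modulo 1 every t works; take t = 0.
    Then x = 2 + 60·0 = 2, valid modulo lcm(60, 15) = 60: x ≡ 2 (mod 60).
Verify: 2 mod 6 = 2, 2 mod 20 = 2, 2 mod 15 = 2.

x ≡ 2 (mod 60).


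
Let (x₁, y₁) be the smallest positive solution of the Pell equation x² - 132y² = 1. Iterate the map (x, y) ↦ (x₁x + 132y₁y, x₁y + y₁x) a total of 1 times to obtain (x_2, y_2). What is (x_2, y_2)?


Step 1: Find the fundamental solution (x₁, y₁) of x² - 132y² = 1.
  Expand √132 as a continued fraction. a₀ = ⌊√132⌋ = 11; iterate m_{k+1} = d_k·a_k − m_k, d_{k+1} = (132 − m_{k+1}²)/d_k, a_{k+1} = ⌊(a₀ + m_{k+1})/d_{k+1}⌋ (starting m₀ = 0, d₀ = 1), with convergents p_k = a_k·p_{k-1} + p_{k-2}, q_k = a_k·q_{k-1} + q_{k-2} (p₋₁ = 1, q₋₁ = 0):
  k = 0: a₀ = 11; p₀/q₀ = 11/1; p₀² − 132·q₀² = 121 − 132 = -11.
  k = 1: m = 11, d = 11, a = ⌊(11 + 11)/11⌋ = 2; p/q = (2·11 + 1)/(2·1 + 0) = 23/2; p² − 132·q² = 529 − 528 = 1.
  The first convergent with p² − 132·q² = 1 gives the fundamental solution (x₁, y₁) = (23, 2).
Step 2: Apply the recurrence (x_{n+1}, y_{n+1}) = (x₁x_n + 132y₁y_n, x₁y_n + y₁x_n) repeatedly.
  From (x_1, y_1) = (23, 2): x_2 = 23·23 + 132·2·2 = 1057; y_2 = 23·2 + 2·23 = 92.
Step 3: Verify x_2² - 132·y_2² = 1117249 - 1117248 = 1 (should be 1). ✓

(x_1, y_1) = (23, 2); (x_2, y_2) = (1057, 92).


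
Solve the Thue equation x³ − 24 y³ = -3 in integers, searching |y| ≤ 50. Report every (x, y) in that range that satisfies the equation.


The equation is x³ - 24y³ = -3. For fixed y, x³ = 24·y³ − 3, so a solution requires the RHS to be a perfect cube.
Strategy: iterate y from -50 to 50, compute RHS = 24·y³ − 3, and check whether it is a (positive or negative) perfect cube.
Check small values of y:
  y = 0: RHS = -3 is not a perfect cube.
  y = 1: RHS = 21 is not a perfect cube.
  y = -1: RHS = -27 = (-3)³ ⇒ x = -3 works.
  y = 2: RHS = 189 is not a perfect cube.
  y = -2: RHS = -195 is not a perfect cube.
  y = 3: RHS = 645 is not a perfect cube.
  y = -3: RHS = -651 is not a perfect cube.
Continuing the search up to |y| = 50 finds no further solutions beyond those listed.
Collected solutions: (-3, -1).

Solutions (with |y| ≤ 50): (-3, -1).


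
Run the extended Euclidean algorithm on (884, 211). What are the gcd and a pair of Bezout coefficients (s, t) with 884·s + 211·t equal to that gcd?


Euclidean algorithm on (884, 211) — divide until remainder is 0:
  884 = 4 · 211 + 40
  211 = 5 · 40 + 11
  40 = 3 · 11 + 7
  11 = 1 · 7 + 4
  7 = 1 · 4 + 3
  4 = 1 · 3 + 1
  3 = 3 · 1 + 0
gcd(884, 211) = 1.
Track Bezout coefficients alongside the remainders: start with r₀ = 884 = a·1 + b·0 (s = 1, t = 0) and r₁ = 211 = a·0 + b·1 (s = 0, t = 1); each new remainder r_{k+1} = r_{k-1} − q_k·r_k inherits s_{k+1} = s_{k-1} − q_k·s_k, t_{k+1} = t_{k-1} − q_k·t_k, so r_k = a·s_k + b·t_k at every step:
  q = 4: r = 40, s = 1 − 4·0 = 1, t = 0 − 4·1 = -4  (check: 884·1 + 211·(-4) = 40)
  q = 5: r = 11, s = 0 − 5·1 = -5, t = 1 − 5·(-4) = 21  (check: 884·(-5) + 211·21 = 11)
  q = 3: r = 7, s = 1 − 3·(-5) = 16, t = -4 − 3·21 = -67  (check: 884·16 + 211·(-67) = 7)
  q = 1: r = 4, s = -5 − 1·16 = -21, t = 21 − 1·(-67) = 88  (check: 884·(-21) + 211·88 = 4)
  q = 1: r = 3, s = 16 − 1·(-21) = 37, t = -67 − 1·88 = -155  (check: 884·37 + 211·(-155) = 3)
  q = 1: r = 1, s = -21 − 1·37 = -58, t = 88 − 1·(-155) = 243  (check: 884·(-58) + 211·243 = 1)
The row with r = 1 (the gcd) gives the Bezout coefficients s = -58, t = 243.
Result: 884 · (-58) + 211 · (243) = 1.

gcd(884, 211) = 1; s = -58, t = 243 (check: 884·(-58) + 211·243 = 1).


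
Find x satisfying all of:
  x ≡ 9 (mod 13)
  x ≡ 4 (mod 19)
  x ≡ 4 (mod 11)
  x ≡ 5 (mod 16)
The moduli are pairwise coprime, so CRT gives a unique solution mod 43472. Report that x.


Product of moduli M = 13 · 19 · 11 · 16 = 43472.
Merge one congruence at a time:
  Start: x ≡ 9 (mod 13).
  Combine with x ≡ 4 (mod 19); new modulus lcm = 247.
    Write x = 9 + 13·t and substitute into x ≡ 4 (mod 19): 13·t ≡ 4 − 9 = -5 (mod 19).
    Reduce coefficients mod 19: 13·t ≡ 14 (mod 19).
    The inverse of 13 mod 19 is 3 (since 13·3 = 39 = 2·19 + 1), so t ≡ 3·14 = 42 ≡ 4 (mod 19).
    Then x = 9 + 13·4 = 61, valid modulo lcm(13, 19) = 247: x ≡ 61 (mod 247).
  Combine with x ≡ 4 (mod 11); new modulus lcm = 2717.
    Write x = 61 + 247·t and substitute into x ≡ 4 (mod 11): 247·t ≡ 4 − 61 = -57 (mod 11).
    Reduce coefficients mod 11: 5·t ≡ 9 (mod 11).
    The inverse of 5 mod 11 is 9 (since 5·9 = 45 = 4·11 + 1), so t ≡ 9·9 = 81 ≡ 4 (mod 11).
    Then x = 61 + 247·4 = 1049, valid modulo lcm(247, 11) = 2717: x ≡ 1049 (mod 2717).
  Combine with x ≡ 5 (mod 16); new modulus lcm = 43472.
    Write x = 1049 + 2717·t and substitute into x ≡ 5 (mod 16): 2717·t ≡ 5 − 1049 = -1044 (mod 16).
    Reduce coefficients mod 16: 13·t ≡ 12 (mod 16).
    The inverse of 13 mod 16 is 5 (since 13·5 = 65 = 4·16 + 1), so t ≡ 5·12 = 60 ≡ 12 (mod 16).
    Then x = 1049 + 2717·12 = 33653, valid modulo lcm(2717, 16) = 43472: x ≡ 33653 (mod 43472).
Verify against each original: 33653 mod 13 = 9, 33653 mod 19 = 4, 33653 mod 11 = 4, 33653 mod 16 = 5.

x ≡ 33653 (mod 43472).


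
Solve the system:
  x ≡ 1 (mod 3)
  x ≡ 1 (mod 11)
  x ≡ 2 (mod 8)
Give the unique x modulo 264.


Moduli 3, 11, 8 are pairwise coprime; by CRT there is a unique solution modulo M = 3 · 11 · 8 = 264.
Solve pairwise, accumulating the modulus:
  Start with x ≡ 1 (mod 3).
  Combine with x ≡ 1 (mod 11): since gcd(3, 11) = 1, we get a unique residue mod 33.
    Write x = 1 + 3·t and substitute into x ≡ 1 (mod 11): 3·t ≡ 1 − 1 = 0 (mod 11).
    The inverse of 3 mod 11 is 4 (since 3·4 = 12 = 1·11 + 1), so t ≡ 4·0 = 0 ≡ 0 (mod 11).
    Then x = 1 + 3·0 = 1, valid modulo lcm(3, 11) = 33: x ≡ 1 (mod 33).
  Combine with x ≡ 2 (mod 8): since gcd(33, 8) = 1, we get a unique residue mod 264.
    Write x = 1 + 33·t and substitute into x ≡ 2 (mod 8): 33·t ≡ 2 − 1 = 1 (mod 8).
    Reduce coefficients mod 8: 1·t ≡ 1 (mod 8).
    So t ≡ 1 (mod 8).
    Then x = 1 + 33·1 = 34, valid modulo lcm(33, 8) = 264: x ≡ 34 (mod 264).
Verify: 34 mod 3 = 1 ✓, 34 mod 11 = 1 ✓, 34 mod 8 = 2 ✓.

x ≡ 34 (mod 264).


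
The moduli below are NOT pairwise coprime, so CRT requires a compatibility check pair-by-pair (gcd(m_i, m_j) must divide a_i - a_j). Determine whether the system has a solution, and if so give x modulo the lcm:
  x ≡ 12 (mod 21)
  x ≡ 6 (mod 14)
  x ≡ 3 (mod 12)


Moduli 21, 14, 12 are not pairwise coprime, so CRT works modulo lcm(m_i) when all pairwise compatibility conditions hold.
Pairwise compatibility: gcd(m_i, m_j) must divide a_i - a_j for every pair.
Merge one congruence at a time:
  Start: x ≡ 12 (mod 21).
  Combine with x ≡ 6 (mod 14): gcd(21, 14) = 7, and 6 - 12 = -6 is NOT divisible by 7.
    ⇒ system is inconsistent (no integer solution).

No solution (the system is inconsistent).


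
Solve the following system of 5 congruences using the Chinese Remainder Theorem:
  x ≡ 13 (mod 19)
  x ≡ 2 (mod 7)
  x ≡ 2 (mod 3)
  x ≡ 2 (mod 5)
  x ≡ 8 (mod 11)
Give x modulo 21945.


Product of moduli M = 19 · 7 · 3 · 5 · 11 = 21945.
Merge one congruence at a time:
  Start: x ≡ 13 (mod 19).
  Combine with x ≡ 2 (mod 7); new modulus lcm = 133.
    Write x = 13 + 19·t and substitute into x ≡ 2 (mod 7): 19·t ≡ 2 − 13 = -11 (mod 7).
    Reduce coefficients mod 7: 5·t ≡ 3 (mod 7).
    The inverse of 5 mod 7 is 3 (since 5·3 = 15 = 2·7 + 1), so t ≡ 3·3 = 9 ≡ 2 (mod 7).
    Then x = 13 + 19·2 = 51, valid modulo lcm(19, 7) = 133: x ≡ 51 (mod 133).
  Combine with x ≡ 2 (mod 3); new modulus lcm = 399.
    Write x = 51 + 133·t and substitute into x ≡ 2 (mod 3): 133·t ≡ 2 − 51 = -49 (mod 3).
    Reduce coefficients mod 3: 1·t ≡ 2 (mod 3).
    So t ≡ 2 (mod 3).
    Then x = 51 + 133·2 = 317, valid modulo lcm(133, 3) = 399: x ≡ 317 (mod 399).
  Combine with x ≡ 2 (mod 5); new modulus lcm = 1995.
    Write x = 317 + 399·t and substitute into x ≡ 2 (mod 5): 399·t ≡ 2 − 317 = -315 (mod 5).
    Reduce coefficients mod 5: 4·t ≡ 0 (mod 5).
    The inverse of 4 mod 5 is 4 (since 4·4 = 16 = 3·5 + 1), so t ≡ 4·0 = 0 ≡ 0 (mod 5).
    Then x = 317 + 399·0 = 317, valid modulo lcm(399, 5) = 1995: x ≡ 317 (mod 1995).
  Combine with x ≡ 8 (mod 11); new modulus lcm = 21945.
    Write x = 317 + 1995·t and substitute into x ≡ 8 (mod 11): 1995·t ≡ 8 − 317 = -309 (mod 11).
    Reduce coefficients mod 11: 4·t ≡ 10 (mod 11).
    The inverse of 4 mod 11 is 3 (since 4·3 = 12 = 1·11 + 1), so t ≡ 3·10 = 30 ≡ 8 (mod 11).
    Then x = 317 + 1995·8 = 16277, valid modulo lcm(1995, 11) = 21945: x ≡ 16277 (mod 21945).
Verify against each original: 16277 mod 19 = 13, 16277 mod 7 = 2, 16277 mod 3 = 2, 16277 mod 5 = 2, 16277 mod 11 = 8.

x ≡ 16277 (mod 21945).


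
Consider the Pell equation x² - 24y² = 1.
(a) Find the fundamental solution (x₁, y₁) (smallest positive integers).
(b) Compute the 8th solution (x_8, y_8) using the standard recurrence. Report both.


Step 1: Find the fundamental solution (x₁, y₁) of x² - 24y² = 1.
  Expand √24 as a continued fraction. a₀ = ⌊√24⌋ = 4; iterate m_{k+1} = d_k·a_k − m_k, d_{k+1} = (24 − m_{k+1}²)/d_k, a_{k+1} = ⌊(a₀ + m_{k+1})/d_{k+1}⌋ (starting m₀ = 0, d₀ = 1), with convergents p_k = a_k·p_{k-1} + p_{k-2}, q_k = a_k·q_{k-1} + q_{k-2} (p₋₁ = 1, q₋₁ = 0):
  k = 0: a₀ = 4; p₀/q₀ = 4/1; p₀² − 24·q₀² = 16 − 24 = -8.
  k = 1: m = 4, d = 8, a = ⌊(4 + 4)/8⌋ = 1; p/q = (1·4 + 1)/(1·1 + 0) = 5/1; p² − 24·q² = 25 − 24 = 1.
  The first convergent with p² − 24·q² = 1 gives the fundamental solution (x₁, y₁) = (5, 1).
Step 2: Apply the recurrence (x_{n+1}, y_{n+1}) = (x₁x_n + 24y₁y_n, x₁y_n + y₁x_n) repeatedly.
  From (x_1, y_1) = (5, 1): x_2 = 5·5 + 24·1·1 = 49; y_2 = 5·1 + 1·5 = 10.
  From (x_2, y_2) = (49, 10): x_3 = 5·49 + 24·1·10 = 485; y_3 = 5·10 + 1·49 = 99.
  From (x_3, y_3) = (485, 99): x_4 = 5·485 + 24·1·99 = 4801; y_4 = 5·99 + 1·485 = 980.
  From (x_4, y_4) = (4801, 980): x_5 = 5·4801 + 24·1·980 = 47525; y_5 = 5·980 + 1·4801 = 9701.
  From (x_5, y_5) = (47525, 9701): x_6 = 5·47525 + 24·1·9701 = 470449; y_6 = 5·9701 + 1·47525 = 96030.
  From (x_6, y_6) = (470449, 96030): x_7 = 5·470449 + 24·1·96030 = 4656965; y_7 = 5·96030 + 1·470449 = 950599.
  From (x_7, y_7) = (4656965, 950599): x_8 = 5·4656965 + 24·1·950599 = 46099201; y_8 = 5·950599 + 1·4656965 = 9409960.
Step 3: Verify x_8² - 24·y_8² = 2125136332838401 - 2125136332838400 = 1 (should be 1). ✓

(x_1, y_1) = (5, 1); (x_8, y_8) = (46099201, 9409960).


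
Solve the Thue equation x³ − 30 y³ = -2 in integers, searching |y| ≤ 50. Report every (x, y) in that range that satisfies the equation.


The equation is x³ - 30y³ = -2. For fixed y, x³ = 30·y³ − 2, so a solution requires the RHS to be a perfect cube.
Strategy: iterate y from -50 to 50, compute RHS = 30·y³ − 2, and check whether it is a (positive or negative) perfect cube.
Check small values of y:
  y = 0: RHS = -2 is not a perfect cube.
  y = 1: RHS = 28 is not a perfect cube.
  y = -1: RHS = -32 is not a perfect cube.
  y = 2: RHS = 238 is not a perfect cube.
  y = -2: RHS = -242 is not a perfect cube.
  y = 3: RHS = 808 is not a perfect cube.
  y = -3: RHS = -812 is not a perfect cube.
Continuing the search up to |y| = 50 finds no solutions either.
No (x, y) in the scanned range satisfies the equation.

No integer solutions with |y| ≤ 50.


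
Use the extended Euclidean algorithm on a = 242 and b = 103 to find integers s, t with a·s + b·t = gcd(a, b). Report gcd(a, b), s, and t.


Euclidean algorithm on (242, 103) — divide until remainder is 0:
  242 = 2 · 103 + 36
  103 = 2 · 36 + 31
  36 = 1 · 31 + 5
  31 = 6 · 5 + 1
  5 = 5 · 1 + 0
gcd(242, 103) = 1.
Track Bezout coefficients alongside the remainders: start with r₀ = 242 = a·1 + b·0 (s = 1, t = 0) and r₁ = 103 = a·0 + b·1 (s = 0, t = 1); each new remainder r_{k+1} = r_{k-1} − q_k·r_k inherits s_{k+1} = s_{k-1} − q_k·s_k, t_{k+1} = t_{k-1} − q_k·t_k, so r_k = a·s_k + b·t_k at every step:
  q = 2: r = 36, s = 1 − 2·0 = 1, t = 0 − 2·1 = -2  (check: 242·1 + 103·(-2) = 36)
  q = 2: r = 31, s = 0 − 2·1 = -2, t = 1 − 2·(-2) = 5  (check: 242·(-2) + 103·5 = 31)
  q = 1: r = 5, s = 1 − 1·(-2) = 3, t = -2 − 1·5 = -7  (check: 242·3 + 103·(-7) = 5)
  q = 6: r = 1, s = -2 − 6·3 = -20, t = 5 − 6·(-7) = 47  (check: 242·(-20) + 103·47 = 1)
The row with r = 1 (the gcd) gives the Bezout coefficients s = -20, t = 47.
Result: 242 · (-20) + 103 · (47) = 1.

gcd(242, 103) = 1; s = -20, t = 47 (check: 242·(-20) + 103·47 = 1).


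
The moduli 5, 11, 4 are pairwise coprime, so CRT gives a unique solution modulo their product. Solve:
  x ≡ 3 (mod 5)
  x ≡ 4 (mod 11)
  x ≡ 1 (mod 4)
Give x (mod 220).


Moduli 5, 11, 4 are pairwise coprime; by CRT there is a unique solution modulo M = 5 · 11 · 4 = 220.
Solve pairwise, accumulating the modulus:
  Start with x ≡ 3 (mod 5).
  Combine with x ≡ 4 (mod 11): since gcd(5, 11) = 1, we get a unique residue mod 55.
    Write x = 3 + 5·t and substitute into x ≡ 4 (mod 11): 5·t ≡ 4 − 3 = 1 (mod 11).
    The inverse of 5 mod 11 is 9 (since 5·9 = 45 = 4·11 + 1), so t ≡ 9·1 = 9 ≡ 9 (mod 11).
    Then x = 3 + 5·9 = 48, valid modulo lcm(5, 11) = 55: x ≡ 48 (mod 55).
  Combine with x ≡ 1 (mod 4): since gcd(55, 4) = 1, we get a unique residue mod 220.
    Write x = 48 + 55·t and substitute into x ≡ 1 (mod 4): 55·t ≡ 1 − 48 = -47 (mod 4).
    Reduce coefficients mod 4: 3·t ≡ 1 (mod 4).
    The inverse of 3 mod 4 is 3 (since 3·3 = 9 = 2·4 + 1), so t ≡ 3·1 = 3 ≡ 3 (mod 4).
    Then x = 48 + 55·3 = 213, valid modulo lcm(55, 4) = 220: x ≡ 213 (mod 220).
Verify: 213 mod 5 = 3 ✓, 213 mod 11 = 4 ✓, 213 mod 4 = 1 ✓.

x ≡ 213 (mod 220).


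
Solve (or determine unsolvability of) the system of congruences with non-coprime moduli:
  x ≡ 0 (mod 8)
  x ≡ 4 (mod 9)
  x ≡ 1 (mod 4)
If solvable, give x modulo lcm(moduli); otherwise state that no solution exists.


Moduli 8, 9, 4 are not pairwise coprime, so CRT works modulo lcm(m_i) when all pairwise compatibility conditions hold.
Pairwise compatibility: gcd(m_i, m_j) must divide a_i - a_j for every pair.
Merge one congruence at a time:
  Start: x ≡ 0 (mod 8).
  Combine with x ≡ 4 (mod 9): gcd(8, 9) = 1; 4 - 0 = 4, which IS divisible by 1, so compatible.
    Write x = 0 + 8·t and substitute into x ≡ 4 (mod 9): 8·t ≡ 4 − 0 = 4 (mod 9).
    The inverse of 8 mod 9 is 8 (since 8·8 = 64 = 7·9 + 1), so t ≡ 8·4 = 32 ≡ 5 (mod 9).
    Then x = 0 + 8·5 = 40, valid modulo lcm(8, 9) = 72: x ≡ 40 (mod 72).
  Combine with x ≡ 1 (mod 4): gcd(72, 4) = 4, and 1 - 40 = -39 is NOT divisible by 4.
    ⇒ system is inconsistent (no integer solution).

No solution (the system is inconsistent).


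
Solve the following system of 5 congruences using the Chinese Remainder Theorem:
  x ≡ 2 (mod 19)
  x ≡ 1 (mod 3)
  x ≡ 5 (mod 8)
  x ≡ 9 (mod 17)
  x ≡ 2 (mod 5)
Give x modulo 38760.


Product of moduli M = 19 · 3 · 8 · 17 · 5 = 38760.
Merge one congruence at a time:
  Start: x ≡ 2 (mod 19).
  Combine with x ≡ 1 (mod 3); new modulus lcm = 57.
    Write x = 2 + 19·t and substitute into x ≡ 1 (mod 3): 19·t ≡ 1 − 2 = -1 (mod 3).
    Reduce coefficients mod 3: 1·t ≡ 2 (mod 3).
    So t ≡ 2 (mod 3).
    Then x = 2 + 19·2 = 40, valid modulo lcm(19, 3) = 57: x ≡ 40 (mod 57).
  Combine with x ≡ 5 (mod 8); new modulus lcm = 456.
    Write x = 40 + 57·t and substitute into x ≡ 5 (mod 8): 57·t ≡ 5 − 40 = -35 (mod 8).
    Reduce coefficients mod 8: 1·t ≡ 5 (mod 8).
    So t ≡ 5 (mod 8).
    Then x = 40 + 57·5 = 325, valid modulo lcm(57, 8) = 456: x ≡ 325 (mod 456).
  Combine with x ≡ 9 (mod 17); new modulus lcm = 7752.
    Write x = 325 + 456·t and substitute into x ≡ 9 (mod 17): 456·t ≡ 9 − 325 = -316 (mod 17).
    Reduce coefficients mod 17: 14·t ≡ 7 (mod 17).
    The inverse of 14 mod 17 is 11 (since 14·11 = 154 = 9·17 + 1), so t ≡ 11·7 = 77 ≡ 9 (mod 17).
    Then x = 325 + 456·9 = 4429, valid modulo lcm(456, 17) = 7752: x ≡ 4429 (mod 7752).
  Combine with x ≡ 2 (mod 5); new modulus lcm = 38760.
    Write x = 4429 + 7752·t and substitute into x ≡ 2 (mod 5): 7752·t ≡ 2 − 4429 = -4427 (mod 5).
    Reduce coefficients mod 5: 2·t ≡ 3 (mod 5).
    The inverse of 2 mod 5 is 3 (since 2·3 = 6 = 1·5 + 1), so t ≡ 3·3 = 9 ≡ 4 (mod 5).
    Then x = 4429 + 7752·4 = 35437, valid modulo lcm(7752, 5) = 38760: x ≡ 35437 (mod 38760).
Verify against each original: 35437 mod 19 = 2, 35437 mod 3 = 1, 35437 mod 8 = 5, 35437 mod 17 = 9, 35437 mod 5 = 2.

x ≡ 35437 (mod 38760).


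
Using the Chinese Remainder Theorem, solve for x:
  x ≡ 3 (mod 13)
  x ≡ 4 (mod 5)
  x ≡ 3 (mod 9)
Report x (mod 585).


Moduli 13, 5, 9 are pairwise coprime; by CRT there is a unique solution modulo M = 13 · 5 · 9 = 585.
Solve pairwise, accumulating the modulus:
  Start with x ≡ 3 (mod 13).
  Combine with x ≡ 4 (mod 5): since gcd(13, 5) = 1, we get a unique residue mod 65.
    Write x = 3 + 13·t and substitute into x ≡ 4 (mod 5): 13·t ≡ 4 − 3 = 1 (mod 5).
    Reduce coefficients mod 5: 3·t ≡ 1 (mod 5).
    The inverse of 3 mod 5 is 2 (since 3·2 = 6 = 1·5 + 1), so t ≡ 2·1 = 2 ≡ 2 (mod 5).
    Then x = 3 + 13·2 = 29, valid modulo lcm(13, 5) = 65: x ≡ 29 (mod 65).
  Combine with x ≡ 3 (mod 9): since gcd(65, 9) = 1, we get a unique residue mod 585.
    Write x = 29 + 65·t and substitute into x ≡ 3 (mod 9): 65·t ≡ 3 − 29 = -26 (mod 9).
    Reduce coefficients mod 9: 2·t ≡ 1 (mod 9).
    The inverse of 2 mod 9 is 5 (since 2·5 = 10 = 1·9 + 1), so t ≡ 5·1 = 5 ≡ 5 (mod 9).
    Then x = 29 + 65·5 = 354, valid modulo lcm(65, 9) = 585: x ≡ 354 (mod 585).
Verify: 354 mod 13 = 3 ✓, 354 mod 5 = 4 ✓, 354 mod 9 = 3 ✓.

x ≡ 354 (mod 585).


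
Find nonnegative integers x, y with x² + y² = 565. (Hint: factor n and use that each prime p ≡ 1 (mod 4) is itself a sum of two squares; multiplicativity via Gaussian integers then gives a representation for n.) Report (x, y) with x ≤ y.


Step 1: Factor n = 565 = 5 · 113.
Step 2: Check the mod-4 condition on each prime factor: 5 ≡ 1 (mod 4), exponent 1; 113 ≡ 1 (mod 4), exponent 1.
All primes ≡ 3 (mod 4) appear to even exponent (or don't appear), so by the two-squares theorem n IS expressible as a sum of two squares.
Step 3: Build a representation. Here n = 5 · 113 is a product of primes ≡ 1 (mod 4). Each prime p ≡ 1 (mod 4) is itself a sum of two squares; find a² by testing p − a² for a perfect square:
  5: 5 − 1² = 4 = 2² ⇒ 5 = 1² + 2².
  113: 113 − 1² = 112, 113 − 2² = 109, 113 − 3² = 104, 113 − 4² = 97, 113 − 5² = 88, 113 − 6² = 77, 113 − 7² = 64 = 8² ⇒ 113 = 7² + 8².
  Combine using the Brahmagupta–Fibonacci identity (a² + b²)(c² + d²) = (ac − bd)² + (ad + bc)² = (ac + bd)² + (ad − bc)²:
  5 · 113 = 565: from (1² + 2²)(7² + 8²), take (1·7 − 2·8, 1·8 + 2·7) = (7 − 16, 8 + 14) = (-9, 22); dropping signs (only squares matter) gives (9, 22); check 9² + 22² = 81 + 484 = 565 ✓.
Step 4: Order so x ≤ y and verify: 9² + 22² = 81 + 484 = 565 = n. ✓

n = 565 = 9² + 22² (one valid representation with x ≤ y).


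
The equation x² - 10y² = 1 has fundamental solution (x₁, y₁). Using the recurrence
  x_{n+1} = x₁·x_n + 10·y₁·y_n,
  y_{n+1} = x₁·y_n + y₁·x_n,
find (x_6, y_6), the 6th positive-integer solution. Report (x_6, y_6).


Step 1: Find the fundamental solution (x₁, y₁) of x² - 10y² = 1.
  Expand √10 as a continued fraction. a₀ = ⌊√10⌋ = 3; iterate m_{k+1} = d_k·a_k − m_k, d_{k+1} = (10 − m_{k+1}²)/d_k, a_{k+1} = ⌊(a₀ + m_{k+1})/d_{k+1}⌋ (starting m₀ = 0, d₀ = 1), with convergents p_k = a_k·p_{k-1} + p_{k-2}, q_k = a_k·q_{k-1} + q_{k-2} (p₋₁ = 1, q₋₁ = 0):
  k = 0: a₀ = 3; p₀/q₀ = 3/1; p₀² − 10·q₀² = 9 − 10 = -1.
  k = 1: m = 3, d = 1, a = ⌊(3 + 3)/1⌋ = 6; p/q = (6·3 + 1)/(6·1 + 0) = 19/6; p² − 10·q² = 361 − 360 = 1.
  The first convergent with p² − 10·q² = 1 gives the fundamental solution (x₁, y₁) = (19, 6).
Step 2: Apply the recurrence (x_{n+1}, y_{n+1}) = (x₁x_n + 10y₁y_n, x₁y_n + y₁x_n) repeatedly.
  From (x_1, y_1) = (19, 6): x_2 = 19·19 + 10·6·6 = 721; y_2 = 19·6 + 6·19 = 228.
  From (x_2, y_2) = (721, 228): x_3 = 19·721 + 10·6·228 = 27379; y_3 = 19·228 + 6·721 = 8658.
  From (x_3, y_3) = (27379, 8658): x_4 = 19·27379 + 10·6·8658 = 1039681; y_4 = 19·8658 + 6·27379 = 328776.
  From (x_4, y_4) = (1039681, 328776): x_5 = 19·1039681 + 10·6·328776 = 39480499; y_5 = 19·328776 + 6·1039681 = 12484830.
  From (x_5, y_5) = (39480499, 12484830): x_6 = 19·39480499 + 10·6·12484830 = 1499219281; y_6 = 19·12484830 + 6·39480499 = 474094764.
Step 3: Verify x_6² - 10·y_6² = 2247658452522156961 - 2247658452522156960 = 1 (should be 1). ✓

(x_1, y_1) = (19, 6); (x_6, y_6) = (1499219281, 474094764).


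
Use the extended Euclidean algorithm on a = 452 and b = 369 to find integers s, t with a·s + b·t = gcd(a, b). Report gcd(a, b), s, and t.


Euclidean algorithm on (452, 369) — divide until remainder is 0:
  452 = 1 · 369 + 83
  369 = 4 · 83 + 37
  83 = 2 · 37 + 9
  37 = 4 · 9 + 1
  9 = 9 · 1 + 0
gcd(452, 369) = 1.
Track Bezout coefficients alongside the remainders: start with r₀ = 452 = a·1 + b·0 (s = 1, t = 0) and r₁ = 369 = a·0 + b·1 (s = 0, t = 1); each new remainder r_{k+1} = r_{k-1} − q_k·r_k inherits s_{k+1} = s_{k-1} − q_k·s_k, t_{k+1} = t_{k-1} − q_k·t_k, so r_k = a·s_k + b·t_k at every step:
  q = 1: r = 83, s = 1 − 1·0 = 1, t = 0 − 1·1 = -1  (check: 452·1 + 369·(-1) = 83)
  q = 4: r = 37, s = 0 − 4·1 = -4, t = 1 − 4·(-1) = 5  (check: 452·(-4) + 369·5 = 37)
  q = 2: r = 9, s = 1 − 2·(-4) = 9, t = -1 − 2·5 = -11  (check: 452·9 + 369·(-11) = 9)
  q = 4: r = 1, s = -4 − 4·9 = -40, t = 5 − 4·(-11) = 49  (check: 452·(-40) + 369·49 = 1)
The row with r = 1 (the gcd) gives the Bezout coefficients s = -40, t = 49.
Result: 452 · (-40) + 369 · (49) = 1.

gcd(452, 369) = 1; s = -40, t = 49 (check: 452·(-40) + 369·49 = 1).


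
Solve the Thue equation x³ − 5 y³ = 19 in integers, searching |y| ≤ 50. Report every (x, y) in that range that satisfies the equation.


The equation is x³ - 5y³ = 19. For fixed y, x³ = 5·y³ + 19, so a solution requires the RHS to be a perfect cube.
Strategy: iterate y from -50 to 50, compute RHS = 5·y³ + 19, and check whether it is a (positive or negative) perfect cube.
Check small values of y:
  y = 0: RHS = 19 is not a perfect cube.
  y = 1: RHS = 24 is not a perfect cube.
  y = -1: RHS = 14 is not a perfect cube.
  y = 2: RHS = 59 is not a perfect cube.
  y = -2: RHS = -21 is not a perfect cube.
  y = 3: RHS = 154 is not a perfect cube.
  y = -3: RHS = -116 is not a perfect cube.
Continuing the search up to |y| = 50 finds no solutions either.
No (x, y) in the scanned range satisfies the equation.

No integer solutions with |y| ≤ 50.
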